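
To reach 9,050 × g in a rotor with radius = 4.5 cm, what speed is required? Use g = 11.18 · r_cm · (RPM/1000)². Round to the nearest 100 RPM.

9,050 = 11.18 × 4.5 × (N/1000)²
(N/1000)² = 9,050 / 50.31 = 179.8847
N = 1000 × √179.8847 ≈ 13,412.1

N ≈ 13400 RPM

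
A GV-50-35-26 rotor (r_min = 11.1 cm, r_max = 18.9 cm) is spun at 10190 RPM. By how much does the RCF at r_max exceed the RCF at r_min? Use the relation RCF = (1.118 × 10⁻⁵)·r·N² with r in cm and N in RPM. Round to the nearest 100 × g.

9100 ×g

RCF_max = 1.118 × 10⁻⁵ × 18.9 × (10190)² = 1.118 × 10⁻⁵ × 18.9 × 103,836,100 ≈ 21,940.8 × g
RCF_min = 1.118 × 10⁻⁵ × 11.1 × (10190)² = 1.118 × 10⁻⁵ × 11.1 × 103,836,100 ≈ 12,885.9 × g
ΔRCF = 21,940.8 − 12,885.9 = 9,054.9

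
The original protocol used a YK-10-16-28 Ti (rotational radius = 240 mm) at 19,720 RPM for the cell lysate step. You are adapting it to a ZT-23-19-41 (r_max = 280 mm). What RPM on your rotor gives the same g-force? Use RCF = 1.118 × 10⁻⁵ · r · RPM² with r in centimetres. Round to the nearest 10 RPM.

Original rotor: r = 240 mm = 24.0 cm
RCF_original = 1.118 × 10⁻⁵ × 24 × (19720)² = 1.118 × 10⁻⁵ × 24 × 388,878,400 ≈ 104,343.9 × g
Your rotor: r = 280 mm = 28.0 cm
104,343.9 = 1.118 × 10⁻⁵ × 28 × N²
N² = 104,343.9 / (31.304 × 10⁻⁵) = 333,324,495
N ≈ √333,324,495 ≈ 18,257.2

≈ 18260 RPM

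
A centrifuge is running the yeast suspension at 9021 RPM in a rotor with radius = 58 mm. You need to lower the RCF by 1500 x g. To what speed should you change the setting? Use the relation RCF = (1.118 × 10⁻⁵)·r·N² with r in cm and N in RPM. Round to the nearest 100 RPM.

r = 58 mm = 5.8 cm
Current RCF = 1.118 × 10⁻⁵ × 5.8 × (9021)² = 1.118 × 10⁻⁵ × 5.8 × 81,378,441 ≈ 5,276.9 × g
Target RCF = 5,276.9 − 1,500 = 3,776.9 × g
N² = 3,776.9 / (6.4844 × 10⁻⁵) = 58,245,944
N ≈ √58,245,944 ≈ 7,631.9

N₂ ≈ 7600 RPM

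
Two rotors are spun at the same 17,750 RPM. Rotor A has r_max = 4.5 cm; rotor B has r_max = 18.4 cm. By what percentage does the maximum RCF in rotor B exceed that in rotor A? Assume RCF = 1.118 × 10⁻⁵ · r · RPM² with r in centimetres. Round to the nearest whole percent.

309%

At equal RPM, RCF scales linearly with r: ratio = 18.4 / 4.5 = 4.0889.
So rotor B delivers 308.9% more g-force.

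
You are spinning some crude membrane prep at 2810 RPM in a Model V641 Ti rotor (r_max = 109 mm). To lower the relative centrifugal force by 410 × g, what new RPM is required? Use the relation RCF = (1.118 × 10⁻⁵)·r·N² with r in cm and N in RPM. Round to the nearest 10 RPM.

N₂ ≈ 2130 RPM

r = 109 mm = 10.9 cm
Current RCF = 1.118 × 10⁻⁵ × 10.9 × (2810)² = 1.118 × 10⁻⁵ × 10.9 × 7,896,100 ≈ 962.2 × g
Target RCF = 962.2 − 410 = 552.2 × g
N² = 552.2 / (12.1862 × 10⁻⁵) = 4,531,355
N ≈ √4,531,355 ≈ 2,128.7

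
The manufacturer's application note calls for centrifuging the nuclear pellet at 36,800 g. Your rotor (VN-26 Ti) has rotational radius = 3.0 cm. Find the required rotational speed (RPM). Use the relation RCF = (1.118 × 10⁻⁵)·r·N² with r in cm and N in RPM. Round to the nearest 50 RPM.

≈ 33100 RPM

RCF = 1.118 × 10⁻⁵ × r × N²
36,800 = 1.118 × 10⁻⁵ × 3 × N²
N² = 36,800 / (3.354 × 10⁻⁵) = 1,097,197,376
N ≈ √1,097,197,376 ≈ 33,124.0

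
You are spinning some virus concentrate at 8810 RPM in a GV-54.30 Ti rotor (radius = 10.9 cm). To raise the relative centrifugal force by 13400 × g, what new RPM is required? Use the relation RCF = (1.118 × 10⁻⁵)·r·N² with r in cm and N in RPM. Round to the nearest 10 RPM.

13700 RPM

Current RCF = 1.118 × 10⁻⁵ × 10.9 × (8810)² = 1.118 × 10⁻⁵ × 10.9 × 77,616,100 ≈ 9,458.5 × g
Target RCF = 9,458.5 + 13,400 = 22,858.5 × g
N² = 22,858.5 / (12.1862 × 10⁻⁵) = 187,576,931
N ≈ √187,576,931 ≈ 13,695.9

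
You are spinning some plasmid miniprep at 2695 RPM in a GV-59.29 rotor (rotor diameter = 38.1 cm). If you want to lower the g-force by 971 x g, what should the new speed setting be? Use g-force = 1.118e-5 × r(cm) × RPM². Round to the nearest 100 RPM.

1600 RPM

r = 38.1 / 2 = 19.05 cm
Current RCF = 1.118 × 10⁻⁵ × 19.05 × (2695)² = 1.118 × 10⁻⁵ × 19.05 × 7,263,025 ≈ 1,546.9 × g
Target RCF = 1,546.9 − 971 = 575.9 × g
N² = 575.9 / (21.2979 × 10⁻⁵) = 2,704,022
N ≈ √2,704,022 ≈ 1,644.4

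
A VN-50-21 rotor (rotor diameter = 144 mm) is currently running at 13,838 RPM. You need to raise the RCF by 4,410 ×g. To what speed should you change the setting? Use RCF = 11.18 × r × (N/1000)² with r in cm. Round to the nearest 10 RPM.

r = 144 mm / 2 = 72 mm = 7.2 cm
Current RCF = 11.18 × 7.2 × (13.838)² = 11.18 × 7.2 × 191.490244 ≈ 15,414.2 × g
Target RCF = 15,414.2 + 4,410 = 19,824.2 × g
(N/1000)² = 19,824.2 / 80.496 = 246.2756
N = 1000 × √246.2756 ≈ 15,693.2

≈ 15690 RPM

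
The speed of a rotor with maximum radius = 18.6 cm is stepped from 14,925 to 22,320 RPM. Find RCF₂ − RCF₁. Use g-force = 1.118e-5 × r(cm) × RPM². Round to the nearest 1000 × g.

≈ 57000 ×g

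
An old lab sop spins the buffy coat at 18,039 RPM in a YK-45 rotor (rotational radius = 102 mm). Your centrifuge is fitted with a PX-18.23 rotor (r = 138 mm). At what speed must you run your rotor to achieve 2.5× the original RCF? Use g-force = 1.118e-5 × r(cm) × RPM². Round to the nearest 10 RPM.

Original rotor: r = 102 mm = 10.2 cm
RCF_original = 1.118 × 10⁻⁵ × 10.2 × (18039)² = 1.118 × 10⁻⁵ × 10.2 × 325,405,521 ≈ 37,107.9 × g
Target RCF = 2.5 × 37,107.9 ≈ 92,769.8 × g
Your rotor: r = 138 mm = 13.8 cm
92,769.8 = 1.118 × 10⁻⁵ × 13.8 × N²
N² = 92,769.8 / (15.4284 × 10⁻⁵) = 601,292,422
N ≈ √601,292,422 ≈ 24,521.3

≈ 24520 RPM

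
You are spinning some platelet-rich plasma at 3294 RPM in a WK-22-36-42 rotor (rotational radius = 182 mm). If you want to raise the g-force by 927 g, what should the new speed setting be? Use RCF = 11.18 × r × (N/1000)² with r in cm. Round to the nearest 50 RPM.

r = 182 mm = 18.2 cm
Current RCF = 11.18 × 18.2 × (3.294)² = 11.18 × 18.2 × 10.850436 ≈ 2,207.8 × g
Target RCF = 2,207.8 + 927 = 3,134.8 × g
(N/1000)² = 3,134.8 / 203.476 = 15.40624
N = 1000 × √15.40624 ≈ 3,925.1

3950 RPM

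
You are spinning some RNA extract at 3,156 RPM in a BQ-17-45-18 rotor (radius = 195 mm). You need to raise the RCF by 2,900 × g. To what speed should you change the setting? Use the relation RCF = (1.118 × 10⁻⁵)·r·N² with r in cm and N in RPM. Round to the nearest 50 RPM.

4800 RPM

r = 195 mm = 19.5 cm
Current RCF = 1.118 × 10⁻⁵ × 19.5 × (3156)² = 1.118 × 10⁻⁵ × 19.5 × 9,960,336 ≈ 2,171.5 × g
Target RCF = 2,171.5 + 2,900 = 5,071.5 × g
N² = 5,071.5 / (21.801 × 10⁻⁵) = 23,262,694
N ≈ √23,262,694 ≈ 4,823.1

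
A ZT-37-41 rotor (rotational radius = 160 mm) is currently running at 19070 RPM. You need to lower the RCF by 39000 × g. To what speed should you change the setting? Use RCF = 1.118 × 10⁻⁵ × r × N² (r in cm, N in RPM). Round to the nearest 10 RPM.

12070 RPM

r = 160 mm = 16.0 cm
Current RCF = 1.118 × 10⁻⁵ × 16 × (19070)² = 1.118 × 10⁻⁵ × 16 × 363,664,900 ≈ 65,052.4 × g
Target RCF = 65,052.4 − 39,000 = 26,052.4 × g
N² = 26,052.4 / (17.888 × 10⁻⁵) = 145,641,771
N ≈ √145,641,771 ≈ 12,068.2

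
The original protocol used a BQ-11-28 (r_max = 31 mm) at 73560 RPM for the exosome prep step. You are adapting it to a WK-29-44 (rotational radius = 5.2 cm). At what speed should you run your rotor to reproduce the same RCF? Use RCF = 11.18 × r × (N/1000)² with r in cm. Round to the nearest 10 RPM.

≈ 56800 RPM

Original rotor: r = 31 mm = 3.1 cm
RCF = 11.18 × r × (N/1000)²
RCF_original = 11.18 × 3.1 × (73.56)² = 11.18 × 3.1 × 5,411.0736 ≈ 187,537 × g
187,537 = 11.18 × 5.2 × (N/1000)²
(N/1000)² = 187,537 / 58.136 = 3225.833
N = 1000 × √3225.833 ≈ 56,796.4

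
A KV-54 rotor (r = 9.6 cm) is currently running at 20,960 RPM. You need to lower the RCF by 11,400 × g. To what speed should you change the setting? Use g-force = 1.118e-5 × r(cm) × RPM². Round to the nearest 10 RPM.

N₂ ≈ 18250 RPM

Current RCF = 1.118 × 10⁻⁵ × 9.6 × (20960)² = 1.118 × 10⁻⁵ × 9.6 × 439,321,600 ≈ 47,151.5 × g
Target RCF = 47,151.5 − 11,400 = 35,751.5 × g
N² = 35,751.5 / (10.7328 × 10⁻⁵) = 333,105,061
N ≈ √333,105,061 ≈ 18,251.2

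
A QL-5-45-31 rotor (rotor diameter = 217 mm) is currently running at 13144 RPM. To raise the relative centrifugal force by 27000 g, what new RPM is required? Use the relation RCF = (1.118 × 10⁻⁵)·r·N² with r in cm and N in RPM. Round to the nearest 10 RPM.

r = 217 mm / 2 = 108.5 mm = 10.85 cm
Current RCF = 1.118 × 10⁻⁵ × 10.85 × (13144)² = 1.118 × 10⁻⁵ × 10.85 × 172,764,736 ≈ 20,956.9 × g
Target RCF = 20,956.9 + 27,000 = 47,956.9 × g
N² = 47,956.9 / (12.1303 × 10⁻⁵) = 395,348,013
N ≈ √395,348,013 ≈ 19,883.4

19880 RPM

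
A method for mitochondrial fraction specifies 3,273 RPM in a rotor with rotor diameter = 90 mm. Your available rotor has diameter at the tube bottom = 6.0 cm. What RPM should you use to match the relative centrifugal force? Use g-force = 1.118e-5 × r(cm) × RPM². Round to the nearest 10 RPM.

Original rotor: r = 90 mm / 2 = 45 mm = 4.5 cm
RCF_original = 1.118 × 10⁻⁵ × 4.5 × (3273)² = 1.118 × 10⁻⁵ × 4.5 × 10,712,529 ≈ 538.9 × g
Your rotor: r = 6.0 / 2 = 3 cm
538.9 = 1.118 × 10⁻⁵ × 3 × N²
N² = 538.9 / (3.354 × 10⁻⁵) = 16,067,382
N ≈ √16,067,382 ≈ 4,008.4

≈ 4010 RPM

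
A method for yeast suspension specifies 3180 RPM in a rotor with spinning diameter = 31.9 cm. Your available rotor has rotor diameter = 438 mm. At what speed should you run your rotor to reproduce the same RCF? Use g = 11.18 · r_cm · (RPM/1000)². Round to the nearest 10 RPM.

2710 RPM

Original rotor: r = 31.9 / 2 = 15.95 cm
RCF_original = 11.18 × 15.95 × (3.18)² = 11.18 × 15.95 × 10.1124 ≈ 1,803.3 × g
Your rotor: r = 438 mm / 2 = 219 mm = 21.9 cm
1,803.3 = 11.18 × 21.9 × (N/1000)²
(N/1000)² = 1,803.3 / 244.842 = 7.365158
N = 1000 × √7.365158 ≈ 2,713.9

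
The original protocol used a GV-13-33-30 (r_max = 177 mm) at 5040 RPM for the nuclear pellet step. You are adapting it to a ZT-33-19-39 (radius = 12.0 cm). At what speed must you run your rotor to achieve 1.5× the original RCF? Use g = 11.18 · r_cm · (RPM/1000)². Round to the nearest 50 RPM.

Original rotor: r = 177 mm = 17.7 cm
RCF_original = 11.18 × 17.7 × (5.04)² = 11.18 × 17.7 × 25.4016 ≈ 5,026.6 × g
Target RCF = 1.5 × 5,026.6 ≈ 7,539.9 × g
7,539.9 = 11.18 × 12 × (N/1000)²
(N/1000)² = 7,539.9 / 134.16 = 56.20081
N = 1000 × √56.20081 ≈ 7,496.7

≈ 7500 RPM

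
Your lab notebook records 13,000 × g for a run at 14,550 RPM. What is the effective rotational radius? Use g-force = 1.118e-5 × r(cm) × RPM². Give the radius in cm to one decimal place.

13000 = 1.118 × 10⁻⁵ × r × (14550)²
r = 13000 / (1.118 × 10⁻⁵ × 211,702,500) = 13000 / 2366.834 ≈ 5.493 cm

r ≈ 5.5 cm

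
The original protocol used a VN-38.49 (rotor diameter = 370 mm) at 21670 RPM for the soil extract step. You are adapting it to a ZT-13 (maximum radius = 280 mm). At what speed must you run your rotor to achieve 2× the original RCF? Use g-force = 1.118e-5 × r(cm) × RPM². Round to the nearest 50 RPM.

Original rotor: r = 370 mm / 2 = 185 mm = 18.5 cm
RCF = 1.118 × 10⁻⁵ × r × N²
RCF_original = 1.118 × 10⁻⁵ × 18.5 × (21670)² = 1.118 × 10⁻⁵ × 18.5 × 469,588,900 ≈ 97,125.1 × g
Target RCF = 2 × 97,125.1 ≈ 194,250.2 × g
Your rotor: r = 280 mm = 28.0 cm
194,250.2 = 1.118 × 10⁻⁵ × 28 × N²
N² = 194,250.2 / (31.304 × 10⁻⁵) = 620,528,367
N ≈ √620,528,367 ≈ 24,910.4

≈ 24900 RPM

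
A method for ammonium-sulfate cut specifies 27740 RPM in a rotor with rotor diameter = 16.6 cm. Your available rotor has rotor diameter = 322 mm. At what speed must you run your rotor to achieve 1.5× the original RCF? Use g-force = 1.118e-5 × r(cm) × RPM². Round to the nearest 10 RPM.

Original rotor: r = 16.6 / 2 = 8.3 cm
RCF_original = 1.118 × 10⁻⁵ × 8.3 × (27740)² = 1.118 × 10⁻⁵ × 8.3 × 769,507,600 ≈ 71,405.7 × g
Target RCF = 1.5 × 71,405.7 ≈ 107,108.5 × g
Your rotor: r = 322 mm / 2 = 161 mm = 16.1 cm
107,108.5 = 1.118 × 10⁻⁵ × 16.1 × N²
N² = 107,108.5 / (17.9998 × 10⁻⁵) = 595,053,834
N ≈ √595,053,834 ≈ 24,393.7

24390 RPM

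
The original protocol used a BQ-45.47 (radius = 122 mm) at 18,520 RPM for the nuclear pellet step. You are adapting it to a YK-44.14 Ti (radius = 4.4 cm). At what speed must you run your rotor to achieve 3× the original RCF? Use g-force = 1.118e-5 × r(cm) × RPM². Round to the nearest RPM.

≈ 53414 RPM

Original rotor: r = 122 mm = 12.2 cm
RCF_original = 1.118 × 10⁻⁵ × 12.2 × (18520)² = 1.118 × 10⁻⁵ × 12.2 × 342,990,400 ≈ 46,782.5 × g
Target RCF = 3 × 46,782.5 ≈ 140,347.5 × g
140,347.5 = 1.118 × 10⁻⁵ × 4.4 × N²
N² = 140,347.5 / (4.9192 × 10⁻⁵) = 2,853,055,375
N ≈ √2,853,055,375 ≈ 53,414.0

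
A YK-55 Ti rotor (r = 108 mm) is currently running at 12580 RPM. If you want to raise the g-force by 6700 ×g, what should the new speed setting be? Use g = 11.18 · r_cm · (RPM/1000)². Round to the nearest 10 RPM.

r = 108 mm = 10.8 cm
Current RCF = 11.18 × 10.8 × (12.58)² = 11.18 × 10.8 × 158.2564 ≈ 19,108.5 × g
Target RCF = 19,108.5 + 6,700 = 25,808.5 × g
(N/1000)² = 25,808.5 / 120.744 = 213.7456
N = 1000 × √213.7456 ≈ 14,620.0

14620 RPM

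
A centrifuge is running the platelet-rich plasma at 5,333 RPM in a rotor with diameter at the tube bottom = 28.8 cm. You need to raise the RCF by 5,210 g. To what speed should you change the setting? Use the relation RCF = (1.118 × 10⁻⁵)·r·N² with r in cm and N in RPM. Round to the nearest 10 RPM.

N₂ ≈ 7800 RPM

r = 28.8 / 2 = 14.4 cm
Current RCF = 1.118 × 10⁻⁵ × 14.4 × (5333)² = 1.118 × 10⁻⁵ × 14.4 × 28,440,889 ≈ 4,578.8 × g
Target RCF = 4,578.8 + 5,210 = 9,788.8 × g
N² = 9,788.8 / (16.0992 × 10⁻⁵) = 60,803,021
N ≈ √60,803,021 ≈ 7,797.6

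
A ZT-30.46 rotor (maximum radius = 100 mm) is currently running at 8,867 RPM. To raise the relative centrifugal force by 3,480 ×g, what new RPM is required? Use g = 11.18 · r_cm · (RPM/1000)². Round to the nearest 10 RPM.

N₂ ≈ 10480 RPM

r = 100 mm = 10.0 cm
Current RCF = 11.18 × 10 × (8.867)² = 11.18 × 10 × 78.623689 ≈ 8,790.1 × g
Target RCF = 8,790.1 + 3,480 = 12,270.1 × g
(N/1000)² = 12,270.1 / 111.8 = 109.7504
N = 1000 × √109.7504 ≈ 10,476.2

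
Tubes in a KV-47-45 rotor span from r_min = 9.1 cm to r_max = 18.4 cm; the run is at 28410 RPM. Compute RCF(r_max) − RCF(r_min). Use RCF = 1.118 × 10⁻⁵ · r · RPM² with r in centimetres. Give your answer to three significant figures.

ΔRCF = 1.118 × 10⁻⁵ × (r_max − r_min) × N² = 1.118 × 10⁻⁵ × 9.3 × 807,128,100 ≈ 83,920.3

83900 × g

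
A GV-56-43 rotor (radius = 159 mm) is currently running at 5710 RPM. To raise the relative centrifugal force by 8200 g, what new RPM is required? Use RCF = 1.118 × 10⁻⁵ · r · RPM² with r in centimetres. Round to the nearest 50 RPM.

N₂ ≈ 8850 RPM

r = 159 mm = 15.9 cm
Current RCF = 1.118 × 10⁻⁵ × 15.9 × (5710)² = 1.118 × 10⁻⁵ × 15.9 × 32,604,100 ≈ 5,795.8 × g
Target RCF = 5,795.8 + 8,200 = 13,995.8 × g
N² = 13,995.8 / (17.7762 × 10⁻⁵) = 78,733,363
N ≈ √78,733,363 ≈ 8,873.2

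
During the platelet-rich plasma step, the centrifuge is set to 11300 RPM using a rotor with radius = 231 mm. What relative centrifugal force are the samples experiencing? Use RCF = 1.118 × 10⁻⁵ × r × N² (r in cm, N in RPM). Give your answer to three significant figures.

RCF ≈ 33000 g

r = 231 mm = 23.1 cm
RCF = 1.118 × 10⁻⁵ × r × N²
RCF = 1.118 × 10⁻⁵ × 23.1 × (11300)² = 1.118 × 10⁻⁵ × 23.1 × 127,690,000 ≈ 32,977 × g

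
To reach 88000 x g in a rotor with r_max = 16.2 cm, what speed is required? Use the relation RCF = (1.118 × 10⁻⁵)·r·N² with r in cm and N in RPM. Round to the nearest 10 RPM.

22040 RPM

88,000 = 1.118 × 10⁻⁵ × 16.2 × N²
N² = 88,000 / (18.1116 × 10⁻⁵) = 485,876,455
N ≈ √485,876,455 ≈ 22,042.6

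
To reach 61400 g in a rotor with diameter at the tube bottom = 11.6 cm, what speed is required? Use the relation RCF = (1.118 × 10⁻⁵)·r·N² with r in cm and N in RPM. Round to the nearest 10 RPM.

≈ 30770 RPM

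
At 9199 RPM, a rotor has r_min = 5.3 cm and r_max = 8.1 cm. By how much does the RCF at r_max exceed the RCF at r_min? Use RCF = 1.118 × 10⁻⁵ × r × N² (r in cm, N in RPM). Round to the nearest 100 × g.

ΔRCF ≈ 2600 g

RCF_max = 1.118 × 10⁻⁵ × 8.1 × (9199)² = 1.118 × 10⁻⁵ × 8.1 × 84,621,601 ≈ 7,663.2 × g
RCF_min = 1.118 × 10⁻⁵ × 5.3 × (9199)² = 1.118 × 10⁻⁵ × 5.3 × 84,621,601 ≈ 5,014.2 × g
ΔRCF = 7,663.2 − 5,014.2 = 2,649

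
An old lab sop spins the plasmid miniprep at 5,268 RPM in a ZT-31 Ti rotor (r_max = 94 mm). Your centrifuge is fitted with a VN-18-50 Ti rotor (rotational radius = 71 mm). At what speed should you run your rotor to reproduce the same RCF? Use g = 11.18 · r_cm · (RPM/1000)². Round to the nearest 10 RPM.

6060 RPM

Original rotor: r = 94 mm = 9.4 cm
RCF_original = 11.18 × 9.4 × (5.268)² = 11.18 × 9.4 × 27.751824 ≈ 2,916.5 × g
Your rotor: r = 71 mm = 7.1 cm
2,916.5 = 11.18 × 7.1 × (N/1000)²
(N/1000)² = 2,916.5 / 79.378 = 36.74192
N = 1000 × √36.74192 ≈ 6,061.5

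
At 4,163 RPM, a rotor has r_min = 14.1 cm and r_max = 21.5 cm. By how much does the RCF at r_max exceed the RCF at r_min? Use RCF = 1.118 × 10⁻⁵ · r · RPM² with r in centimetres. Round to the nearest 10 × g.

≈ 1430 x g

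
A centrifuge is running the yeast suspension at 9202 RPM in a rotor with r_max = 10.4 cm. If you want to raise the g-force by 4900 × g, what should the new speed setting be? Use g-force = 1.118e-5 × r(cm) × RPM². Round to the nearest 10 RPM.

Current RCF = 1.118 × 10⁻⁵ × 10.4 × (9202)² = 1.118 × 10⁻⁵ × 10.4 × 84,676,804 ≈ 9,845.5 × g
Target RCF = 9,845.5 + 4,900 = 14,745.5 × g
N² = 14,745.5 / (11.6272 × 10⁻⁵) = 126,819,011
N ≈ √126,819,011 ≈ 11,261.4

11260 RPM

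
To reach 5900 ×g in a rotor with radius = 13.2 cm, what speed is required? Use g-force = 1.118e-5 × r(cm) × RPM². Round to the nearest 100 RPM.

6300 RPM

5,900 = 1.118 × 10⁻⁵ × 13.2 × N²
N² = 5,900 / (14.7576 × 10⁻⁵) = 39,979,400
N ≈ √39,979,400 ≈ 6,322.9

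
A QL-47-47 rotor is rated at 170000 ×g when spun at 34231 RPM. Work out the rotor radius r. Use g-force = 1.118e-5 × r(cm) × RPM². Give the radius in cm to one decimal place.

170000 = 1.118 × 10⁻⁵ × r × (34231)²
r = 170000 / (1.118 × 10⁻⁵ × 1,171,761,361) = 170000 / 13100.29 ≈ 12.977 cm

≈ 13.0 cm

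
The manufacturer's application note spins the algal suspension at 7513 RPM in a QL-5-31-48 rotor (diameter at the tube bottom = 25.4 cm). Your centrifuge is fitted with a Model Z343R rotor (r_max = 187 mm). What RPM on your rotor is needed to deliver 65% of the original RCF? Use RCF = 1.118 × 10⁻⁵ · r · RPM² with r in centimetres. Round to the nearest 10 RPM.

≈ 4990 RPM

Original rotor: r = 25.4 / 2 = 12.7 cm
RCF = 1.118 × 10⁻⁵ × r × N²
RCF_original = 1.118 × 10⁻⁵ × 12.7 × (7513)² = 1.118 × 10⁻⁵ × 12.7 × 56,445,169 ≈ 8,014.4 × g
Target RCF = 0.65 × 8,014.4 ≈ 5,209.4 × g
Your rotor: r = 187 mm = 18.7 cm
5,209.4 = 1.118 × 10⁻⁵ × 18.7 × N²
N² = 5,209.4 / (20.9066 × 10⁻⁵) = 24,917,490
N ≈ √24,917,490 ≈ 4,991.7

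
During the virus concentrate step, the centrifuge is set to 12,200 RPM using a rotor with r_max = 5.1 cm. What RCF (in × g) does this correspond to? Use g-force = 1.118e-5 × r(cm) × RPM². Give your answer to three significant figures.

RCF ≈ 8490 × g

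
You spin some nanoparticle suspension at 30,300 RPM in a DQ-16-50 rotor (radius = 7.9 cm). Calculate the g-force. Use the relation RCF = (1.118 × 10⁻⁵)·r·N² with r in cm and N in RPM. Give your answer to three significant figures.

RCF = 1.118 × 10⁻⁵ × 7.9 × (30300)² = 1.118 × 10⁻⁵ × 7.9 × 918,090,000 ≈ 81,087.5 × g

81100 × g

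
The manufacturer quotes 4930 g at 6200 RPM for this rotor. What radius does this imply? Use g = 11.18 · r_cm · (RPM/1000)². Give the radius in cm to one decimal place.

11.5 cm

RCF = 11.18 × r × (N/1000)²
4930 = 11.18 × r × (6.2)²
r = 4930 / (11.18 × 38.44) = 4930 / 429.7592 ≈ 11.472 cm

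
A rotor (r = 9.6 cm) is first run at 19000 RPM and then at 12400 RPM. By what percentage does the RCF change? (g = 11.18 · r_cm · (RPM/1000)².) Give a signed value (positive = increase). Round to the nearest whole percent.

RCF ∝ N², so the ratio is (12400/19000)² = (0.652632)² = 0.4259.
Change = 0.4259 − 1 = -0.5741 → -57.4%.

-57%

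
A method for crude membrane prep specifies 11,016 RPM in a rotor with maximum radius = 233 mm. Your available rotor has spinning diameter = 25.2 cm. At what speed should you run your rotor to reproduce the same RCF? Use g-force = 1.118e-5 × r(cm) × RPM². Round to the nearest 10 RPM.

14980 RPM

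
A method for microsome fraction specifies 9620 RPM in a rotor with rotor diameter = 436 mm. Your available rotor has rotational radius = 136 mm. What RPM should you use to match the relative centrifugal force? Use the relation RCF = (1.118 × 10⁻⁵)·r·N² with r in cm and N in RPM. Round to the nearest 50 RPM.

12200 RPM

Original rotor: r = 436 mm / 2 = 218 mm = 21.8 cm
RCF_original = 1.118 × 10⁻⁵ × 21.8 × (9620)² = 1.118 × 10⁻⁵ × 21.8 × 92,544,400 ≈ 22,555.3 × g
Your rotor: r = 136 mm = 13.6 cm
22,555.3 = 1.118 × 10⁻⁵ × 13.6 × N²
N² = 22,555.3 / (15.2048 × 10⁻⁵) = 148,343,286
N ≈ √148,343,286 ≈ 12,179.6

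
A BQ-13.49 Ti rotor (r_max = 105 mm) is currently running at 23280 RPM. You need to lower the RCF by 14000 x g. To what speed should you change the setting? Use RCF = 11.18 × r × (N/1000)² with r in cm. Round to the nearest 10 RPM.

r = 105 mm = 10.5 cm
Current RCF = 11.18 × 10.5 × (23.28)² = 11.18 × 10.5 × 541.9584 ≈ 63,620.5 × g
Target RCF = 63,620.5 − 14,000 = 49,620.5 × g
(N/1000)² = 49,620.5 / 117.39 = 422.6978
N = 1000 × √422.6978 ≈ 20,559.6

≈ 20560 RPM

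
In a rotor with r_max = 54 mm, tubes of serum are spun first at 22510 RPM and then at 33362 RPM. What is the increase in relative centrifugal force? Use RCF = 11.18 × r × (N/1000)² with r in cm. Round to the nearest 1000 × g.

r = 54 mm = 5.4 cm
RCF₁ = 11.18 × 5.4 × (22.51)² = 11.18 × 5.4 × 506.7001 ≈ 30,590.5 × g
RCF₂ = 11.18 × 5.4 × (33.362)² = 11.18 × 5.4 × 1,113.023044 ≈ 67,195.4 × g
Increase = 67,195.4 − 30,590.5 = 36,604.9

≈ 37000 × g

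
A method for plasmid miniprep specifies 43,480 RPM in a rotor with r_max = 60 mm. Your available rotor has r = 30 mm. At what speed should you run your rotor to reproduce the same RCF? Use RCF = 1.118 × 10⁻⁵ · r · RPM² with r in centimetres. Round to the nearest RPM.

Original rotor: r = 60 mm = 6.0 cm
RCF_original = 1.118 × 10⁻⁵ × 6 × (43480)² = 1.118 × 10⁻⁵ × 6 × 1,890,510,400 ≈ 126,815.4 × g
Your rotor: r = 30 mm = 3.0 cm
126,815.4 = 1.118 × 10⁻⁵ × 3 × N²
N² = 126,815.4 / (3.354 × 10⁻⁵) = 3,781,019,678
N ≈ √3,781,019,678 ≈ 61,490.0

61490 RPM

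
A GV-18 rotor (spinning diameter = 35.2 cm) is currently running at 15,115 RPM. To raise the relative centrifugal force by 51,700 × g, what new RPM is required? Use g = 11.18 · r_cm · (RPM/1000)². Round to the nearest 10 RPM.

N₂ ≈ 22160 RPM

r = 35.2 / 2 = 17.6 cm
Current RCF = 11.18 × 17.6 × (15.115)² = 11.18 × 17.6 × 228.463225 ≈ 44,954.3 × g
Target RCF = 44,954.3 + 51,700 = 96,654.3 × g
(N/1000)² = 96,654.3 / 196.768 = 491.2094
N = 1000 × √491.2094 ≈ 22,163.2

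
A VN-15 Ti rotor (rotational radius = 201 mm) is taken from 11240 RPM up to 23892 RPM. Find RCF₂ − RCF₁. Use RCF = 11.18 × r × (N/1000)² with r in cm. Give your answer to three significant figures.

r = 201 mm = 20.1 cm
RCF₁ = 11.18 × 20.1 × (11.24)² = 11.18 × 20.1 × 126.3376 ≈ 28,390.3 × g
RCF₂ = 11.18 × 20.1 × (23.892)² = 11.18 × 20.1 × 570.827664 ≈ 128,275.3 × g
Increase = 128,275.3 − 28,390.3 = 99,885

99900 x g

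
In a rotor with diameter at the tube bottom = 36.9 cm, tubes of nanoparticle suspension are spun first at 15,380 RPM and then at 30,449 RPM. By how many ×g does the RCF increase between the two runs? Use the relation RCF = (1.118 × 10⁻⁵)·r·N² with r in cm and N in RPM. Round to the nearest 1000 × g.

≈ 142000 ×g

r = 36.9 / 2 = 18.45 cm
RCF₁ = 1.118 × 10⁻⁵ × 18.45 × (15380)² = 1.118 × 10⁻⁵ × 18.45 × 236,544,400 ≈ 48,792.2 × g
RCF₂ = 1.118 × 10⁻⁵ × 18.45 × (30449)² = 1.118 × 10⁻⁵ × 18.45 × 927,141,601 ≈ 191,242.4 × g
Increase = 191,242.4 − 48,792.2 = 142,450.2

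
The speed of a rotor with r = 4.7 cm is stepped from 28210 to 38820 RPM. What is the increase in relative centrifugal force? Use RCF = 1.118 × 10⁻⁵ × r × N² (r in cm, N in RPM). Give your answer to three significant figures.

37400 × g

RCF₁ = 1.118 × 10⁻⁵ × 4.7 × (28210)² = 1.118 × 10⁻⁵ × 4.7 × 795,804,100 ≈ 41,816.3 × g
RCF₂ = 1.118 × 10⁻⁵ × 4.7 × (38820)² = 1.118 × 10⁻⁵ × 4.7 × 1,506,992,400 ≈ 79,186.4 × g
Increase = 79,186.4 − 41,816.3 = 37,370.1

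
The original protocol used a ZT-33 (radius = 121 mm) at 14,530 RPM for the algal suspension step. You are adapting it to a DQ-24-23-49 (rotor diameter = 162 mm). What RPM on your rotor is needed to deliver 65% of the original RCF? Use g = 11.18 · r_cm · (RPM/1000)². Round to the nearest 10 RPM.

14320 RPM

Original rotor: r = 121 mm = 12.1 cm
RCF_original = 11.18 × 12.1 × (14.53)² = 11.18 × 12.1 × 211.1209 ≈ 28,560 × g
Target RCF = 0.65 × 28,560 ≈ 18,564 × g
Your rotor: r = 162 mm / 2 = 81 mm = 8.1 cm
18,564 = 11.18 × 8.1 × (N/1000)²
(N/1000)² = 18,564 / 90.558 = 204.9957
N = 1000 × √204.9957 ≈ 14,317.7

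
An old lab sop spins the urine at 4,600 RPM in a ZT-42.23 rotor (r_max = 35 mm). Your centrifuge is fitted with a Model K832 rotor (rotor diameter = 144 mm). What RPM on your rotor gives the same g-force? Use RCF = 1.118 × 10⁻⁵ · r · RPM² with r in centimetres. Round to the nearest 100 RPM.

≈ 3200 RPM

Original rotor: r = 35 mm = 3.5 cm
RCF_original = 1.118 × 10⁻⁵ × 3.5 × (4600)² = 1.118 × 10⁻⁵ × 3.5 × 21,160,000 ≈ 828 × g
Your rotor: r = 144 mm / 2 = 72 mm = 7.2 cm
828 = 1.118 × 10⁻⁵ × 7.2 × N²
N² = 828 / (8.0496 × 10⁻⁵) = 10,286,225
N ≈ √10,286,225 ≈ 3,207.2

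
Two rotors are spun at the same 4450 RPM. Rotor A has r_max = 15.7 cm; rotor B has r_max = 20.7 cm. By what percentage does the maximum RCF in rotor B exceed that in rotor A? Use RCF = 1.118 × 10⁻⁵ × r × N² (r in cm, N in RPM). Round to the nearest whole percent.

32%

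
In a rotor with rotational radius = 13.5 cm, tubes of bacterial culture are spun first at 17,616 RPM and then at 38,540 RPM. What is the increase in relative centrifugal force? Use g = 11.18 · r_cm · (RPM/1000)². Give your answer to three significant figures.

≈ 177000 × g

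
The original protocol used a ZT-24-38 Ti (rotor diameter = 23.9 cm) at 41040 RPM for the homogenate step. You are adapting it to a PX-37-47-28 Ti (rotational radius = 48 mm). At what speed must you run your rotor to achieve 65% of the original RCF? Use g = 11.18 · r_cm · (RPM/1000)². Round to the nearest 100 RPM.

≈ 52200 RPM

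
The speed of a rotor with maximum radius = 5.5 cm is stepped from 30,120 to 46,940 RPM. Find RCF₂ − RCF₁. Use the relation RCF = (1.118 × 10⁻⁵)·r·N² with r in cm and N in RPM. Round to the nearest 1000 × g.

RCF₁ = 1.118 × 10⁻⁵ × 5.5 × (30120)² = 1.118 × 10⁻⁵ × 5.5 × 907,214,400 ≈ 55,784.6 × g
RCF₂ = 1.118 × 10⁻⁵ × 5.5 × (46940)² = 1.118 × 10⁻⁵ × 5.5 × 2,203,363,600 ≈ 135,484.8 × g
Increase = 135,484.8 − 55,784.6 = 79,700.2

80000 g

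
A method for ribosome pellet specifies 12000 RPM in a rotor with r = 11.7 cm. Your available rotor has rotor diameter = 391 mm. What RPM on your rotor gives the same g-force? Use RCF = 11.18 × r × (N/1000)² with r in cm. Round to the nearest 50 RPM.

9300 RPM

RCF = 11.18 × r × (N/1000)²
RCF_original = 11.18 × 11.7 × (12)² = 11.18 × 11.7 × 144 ≈ 18,836.1 × g
Your rotor: r = 391 mm / 2 = 195.5 mm = 19.55 cm
18,836.1 = 11.18 × 19.55 × (N/1000)²
(N/1000)² = 18,836.1 / 218.569 = 86.17919
N = 1000 × √86.17919 ≈ 9,283.3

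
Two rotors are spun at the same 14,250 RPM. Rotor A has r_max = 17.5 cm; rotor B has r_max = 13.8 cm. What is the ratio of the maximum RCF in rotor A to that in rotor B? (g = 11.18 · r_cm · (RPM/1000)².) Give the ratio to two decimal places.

1.27

At fixed N, RCF ∝ r, so RCF_A/RCF_B = r_A/r_B = 17.5 / 13.8 = 1.2681.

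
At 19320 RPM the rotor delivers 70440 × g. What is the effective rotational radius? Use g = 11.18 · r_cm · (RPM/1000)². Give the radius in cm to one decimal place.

≈ 16.9 cm

RCF = 11.18 × r × (N/1000)²
70440 = 11.18 × r × (19.32)²
r = 70440 / (11.18 × 373.2624) = 70440 / 4173.074 ≈ 16.880 cm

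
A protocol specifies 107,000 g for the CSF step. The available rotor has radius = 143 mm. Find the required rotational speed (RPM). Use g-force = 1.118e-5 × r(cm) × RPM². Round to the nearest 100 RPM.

r = 143 mm = 14.3 cm
107,000 = 1.118 × 10⁻⁵ × 14.3 × N²
N² = 107,000 / (15.9874 × 10⁻⁵) = 669,277,056
N ≈ √669,277,056 ≈ 25,870.4

≈ 25900 RPM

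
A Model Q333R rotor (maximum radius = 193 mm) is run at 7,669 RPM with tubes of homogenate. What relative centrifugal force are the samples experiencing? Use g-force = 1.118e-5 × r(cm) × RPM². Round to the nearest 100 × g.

r = 193 mm = 19.3 cm
RCF = 1.118 × 10⁻⁵ × 19.3 × (7669)² = 1.118 × 10⁻⁵ × 19.3 × 58,813,561 ≈ 12,690.4 × g

≈ 12700 x g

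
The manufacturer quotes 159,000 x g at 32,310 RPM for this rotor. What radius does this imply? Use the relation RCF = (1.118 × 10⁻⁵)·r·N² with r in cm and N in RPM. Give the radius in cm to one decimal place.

r ≈ 13.6 cm

RCF = 1.118 × 10⁻⁵ × r × N²
159000 = 1.118 × 10⁻⁵ × r × (32310)²
r = 159000 / (1.118 × 10⁻⁵ × 1,043,936,100) = 159000 / 11671.21 ≈ 13.623 cm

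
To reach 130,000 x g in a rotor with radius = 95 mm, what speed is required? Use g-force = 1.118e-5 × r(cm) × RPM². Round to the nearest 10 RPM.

34990 RPM

r = 95 mm = 9.5 cm
130,000 = 1.118 × 10⁻⁵ × 9.5 × N²
N² = 130,000 / (10.621 × 10⁻⁵) = 1,223,990,208
N ≈ √1,223,990,208 ≈ 34,985.6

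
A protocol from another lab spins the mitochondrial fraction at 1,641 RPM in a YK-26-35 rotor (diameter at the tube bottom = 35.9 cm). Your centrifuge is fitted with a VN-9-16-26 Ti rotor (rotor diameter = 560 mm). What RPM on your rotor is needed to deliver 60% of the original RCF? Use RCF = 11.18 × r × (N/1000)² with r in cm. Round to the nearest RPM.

Original rotor: r = 35.9 / 2 = 17.95 cm
RCF = 11.18 × r × (N/1000)²
RCF_original = 11.18 × 17.95 × (1.641)² = 11.18 × 17.95 × 2.692881 ≈ 540.4 × g
Target RCF = 0.6 × 540.4 ≈ 324.2 × g
Your rotor: r = 560 mm / 2 = 280 mm = 28 cm
324.2 = 11.18 × 28 × (N/1000)²
(N/1000)² = 324.2 / 313.04 = 1.03565
N = 1000 × √1.03565 ≈ 1,017.7

1018 RPM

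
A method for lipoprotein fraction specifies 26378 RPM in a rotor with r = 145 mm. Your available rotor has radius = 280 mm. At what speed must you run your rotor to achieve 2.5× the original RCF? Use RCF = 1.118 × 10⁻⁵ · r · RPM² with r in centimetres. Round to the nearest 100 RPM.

Original rotor: r = 145 mm = 14.5 cm
RCF_original = 1.118 × 10⁻⁵ × 14.5 × (26378)² = 1.118 × 10⁻⁵ × 14.5 × 695,798,884 ≈ 112,796 × g
Target RCF = 2.5 × 112,796 ≈ 281,990 × g
Your rotor: r = 280 mm = 28.0 cm
281,990 = 1.118 × 10⁻⁵ × 28 × N²
N² = 281,990 / (31.304 × 10⁻⁵) = 900,811,398
N ≈ √900,811,398 ≈ 30,013.5

30000 RPM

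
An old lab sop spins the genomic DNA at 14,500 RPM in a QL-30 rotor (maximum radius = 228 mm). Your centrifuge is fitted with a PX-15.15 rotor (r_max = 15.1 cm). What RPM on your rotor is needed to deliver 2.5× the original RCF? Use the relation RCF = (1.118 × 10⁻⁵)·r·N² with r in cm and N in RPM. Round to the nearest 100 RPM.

Original rotor: r = 228 mm = 22.8 cm
RCF_original = 1.118 × 10⁻⁵ × 22.8 × (14500)² = 1.118 × 10⁻⁵ × 22.8 × 210,250,000 ≈ 53,593.6 × g
Target RCF = 2.5 × 53,593.6 ≈ 133,984 × g
133,984 = 1.118 × 10⁻⁵ × 15.1 × N²
N² = 133,984 / (16.8818 × 10⁻⁵) = 793,659,444
N ≈ √793,659,444 ≈ 28,172.0

28200 RPM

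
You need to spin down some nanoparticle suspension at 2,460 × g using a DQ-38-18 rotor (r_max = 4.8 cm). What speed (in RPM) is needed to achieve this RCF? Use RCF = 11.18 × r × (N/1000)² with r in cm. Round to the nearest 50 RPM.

2,460 = 11.18 × 4.8 × (N/1000)²
(N/1000)² = 2,460 / 53.664 = 45.84079
N = 1000 × √45.84079 ≈ 6,770.6

≈ 6750 RPM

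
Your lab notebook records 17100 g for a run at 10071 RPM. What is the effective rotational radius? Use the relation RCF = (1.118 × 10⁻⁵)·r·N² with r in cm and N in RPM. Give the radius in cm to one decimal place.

r ≈ 15.1 cm

17100 = 1.118 × 10⁻⁵ × r × (10071)²
r = 17100 / (1.118 × 10⁻⁵ × 101,425,041) = 17100 / 1133.932 ≈ 15.080 cm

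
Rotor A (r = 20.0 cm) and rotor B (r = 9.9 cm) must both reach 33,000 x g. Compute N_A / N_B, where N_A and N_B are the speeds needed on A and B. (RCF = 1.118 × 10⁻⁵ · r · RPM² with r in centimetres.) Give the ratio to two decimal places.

0.70

At fixed RCF, N ∝ 1/√r, so N_A/N_B = √(r_B/r_A) = √(9.9/20.0) = √0.495000 = 0.7036.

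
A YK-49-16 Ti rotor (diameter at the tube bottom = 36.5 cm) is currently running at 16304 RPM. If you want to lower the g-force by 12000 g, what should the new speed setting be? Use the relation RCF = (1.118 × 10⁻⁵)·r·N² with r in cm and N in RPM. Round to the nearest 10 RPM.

14390 RPM

r = 36.5 / 2 = 18.25 cm
Current RCF = 1.118 × 10⁻⁵ × 18.25 × (16304)² = 1.118 × 10⁻⁵ × 18.25 × 265,820,416 ≈ 54,236.7 × g
Target RCF = 54,236.7 − 12,000 = 42,236.7 × g
N² = 42,236.7 / (20.4035 × 10⁻⁵) = 207,007,131
N ≈ √207,007,131 ≈ 14,387.7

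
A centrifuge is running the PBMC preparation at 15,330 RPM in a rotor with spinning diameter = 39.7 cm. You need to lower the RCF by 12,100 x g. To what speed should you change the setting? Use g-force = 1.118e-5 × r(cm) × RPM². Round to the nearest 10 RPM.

r = 39.7 / 2 = 19.85 cm
Current RCF = 1.118 × 10⁻⁵ × 19.85 × (15330)² = 1.118 × 10⁻⁵ × 19.85 × 235,008,900 ≈ 52,153.9 × g
Target RCF = 52,153.9 − 12,100 = 40,053.9 × g
N² = 40,053.9 / (22.1923 × 10⁻⁵) = 180,485,574
N ≈ √180,485,574 ≈ 13,434.5

13430 RPM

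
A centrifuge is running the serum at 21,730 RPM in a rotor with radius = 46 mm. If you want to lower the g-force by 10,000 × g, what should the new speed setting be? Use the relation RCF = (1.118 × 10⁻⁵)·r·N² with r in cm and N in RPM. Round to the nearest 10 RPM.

r = 46 mm = 4.6 cm
Current RCF = 1.118 × 10⁻⁵ × 4.6 × (21730)² = 1.118 × 10⁻⁵ × 4.6 × 472,192,900 ≈ 24,283.9 × g
Target RCF = 24,283.9 − 10,000 = 14,283.9 × g
N² = 14,283.9 / (5.1428 × 10⁻⁵) = 277,745,586
N ≈ √277,745,586 ≈ 16,665.7

≈ 16670 RPM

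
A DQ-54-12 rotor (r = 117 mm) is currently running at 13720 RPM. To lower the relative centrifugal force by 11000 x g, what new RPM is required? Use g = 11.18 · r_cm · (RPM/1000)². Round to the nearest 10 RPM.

r = 117 mm = 11.7 cm
Current RCF = 11.18 × 11.7 × (13.72)² = 11.18 × 11.7 × 188.2384 ≈ 24,622.7 × g
Target RCF = 24,622.7 − 11,000 = 13,622.7 × g
(N/1000)² = 13,622.7 / 130.806 = 104.1443
N = 1000 × √104.1443 ≈ 10,205.1

≈ 10210 RPM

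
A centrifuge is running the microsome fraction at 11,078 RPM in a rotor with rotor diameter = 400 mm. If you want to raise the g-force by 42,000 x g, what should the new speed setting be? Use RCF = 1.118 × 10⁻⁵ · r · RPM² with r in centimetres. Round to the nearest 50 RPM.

17600 RPM

r = 400 mm / 2 = 200 mm = 20 cm
Current RCF = 1.118 × 10⁻⁵ × 20 × (11078)² = 1.118 × 10⁻⁵ × 20 × 122,722,084 ≈ 27,440.7 × g
Target RCF = 27,440.7 + 42,000 = 69,440.7 × g
N² = 69,440.7 / (22.36 × 10⁻⁵) = 310,557,692
N ≈ √310,557,692 ≈ 17,622.6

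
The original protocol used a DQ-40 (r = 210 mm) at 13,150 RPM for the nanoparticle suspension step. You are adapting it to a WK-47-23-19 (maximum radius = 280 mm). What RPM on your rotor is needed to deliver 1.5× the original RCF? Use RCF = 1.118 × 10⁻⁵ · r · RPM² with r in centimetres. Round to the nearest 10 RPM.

13950 RPM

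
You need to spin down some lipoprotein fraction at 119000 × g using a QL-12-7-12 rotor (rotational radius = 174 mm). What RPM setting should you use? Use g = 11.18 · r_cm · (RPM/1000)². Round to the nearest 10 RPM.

≈ 24730 RPM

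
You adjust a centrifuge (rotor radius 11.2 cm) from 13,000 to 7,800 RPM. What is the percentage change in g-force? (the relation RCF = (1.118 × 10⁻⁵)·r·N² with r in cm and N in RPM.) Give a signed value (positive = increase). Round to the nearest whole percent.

-64%

RCF ∝ N², so the ratio is (7800/13000)² = (0.600000)² = 0.3600.
Change = 0.3600 − 1 = -0.6400 → -64.0%.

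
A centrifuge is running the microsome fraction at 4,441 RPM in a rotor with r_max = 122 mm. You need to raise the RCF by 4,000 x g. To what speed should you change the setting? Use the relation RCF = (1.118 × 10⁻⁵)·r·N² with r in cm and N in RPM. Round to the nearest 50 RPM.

r = 122 mm = 12.2 cm
Current RCF = 1.118 × 10⁻⁵ × 12.2 × (4441)² = 1.118 × 10⁻⁵ × 12.2 × 19,722,481 ≈ 2,690.1 × g
Target RCF = 2,690.1 + 4,000 = 6,690.1 × g
N² = 6,690.1 / (13.6396 × 10⁻⁵) = 49,049,092
N ≈ √49,049,092 ≈ 7,003.5

N₂ ≈ 7000 RPM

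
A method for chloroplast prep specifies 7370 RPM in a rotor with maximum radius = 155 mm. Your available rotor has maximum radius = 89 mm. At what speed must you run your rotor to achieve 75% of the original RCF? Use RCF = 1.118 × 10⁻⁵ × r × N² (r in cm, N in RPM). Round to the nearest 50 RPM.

8400 RPM

Original rotor: r = 155 mm = 15.5 cm
RCF_original = 1.118 × 10⁻⁵ × 15.5 × (7370)² = 1.118 × 10⁻⁵ × 15.5 × 54,316,900 ≈ 9,412.6 × g
Target RCF = 0.75 × 9,412.6 ≈ 7,059.5 × g
Your rotor: r = 89 mm = 8.9 cm
7,059.5 = 1.118 × 10⁻⁵ × 8.9 × N²
N² = 7,059.5 / (9.9502 × 10⁻⁵) = 70,948,323
N ≈ √70,948,323 ≈ 8,423.1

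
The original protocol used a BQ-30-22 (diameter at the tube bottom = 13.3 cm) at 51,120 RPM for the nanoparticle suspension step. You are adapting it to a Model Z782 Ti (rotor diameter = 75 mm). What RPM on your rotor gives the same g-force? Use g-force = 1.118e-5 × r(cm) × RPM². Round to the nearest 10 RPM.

Original rotor: r = 13.3 / 2 = 6.65 cm
RCF_original = 1.118 × 10⁻⁵ × 6.65 × (51120)² = 1.118 × 10⁻⁵ × 6.65 × 2,613,254,400 ≈ 194,287.6 × g
Your rotor: r = 75 mm / 2 = 37.5 mm = 3.75 cm
194,287.6 = 1.118 × 10⁻⁵ × 3.75 × N²
N² = 194,287.6 / (4.1925 × 10⁻⁵) = 4,634,170,543
N ≈ √4,634,170,543 ≈ 68,074.7

68070 RPM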